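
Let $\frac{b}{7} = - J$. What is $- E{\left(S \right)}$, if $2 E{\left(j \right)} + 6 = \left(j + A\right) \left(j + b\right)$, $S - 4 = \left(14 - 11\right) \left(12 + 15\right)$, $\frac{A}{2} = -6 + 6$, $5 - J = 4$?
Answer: $-3312$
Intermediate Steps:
$J = 1$ ($J = 5 - 4 = 1$)
$b = -7$ ($b = 7 \left(\left(-1\right) 1\right) = 7 \left(-1\right) = -7$)
$A = 0$ ($A = 2 \left(-6 + 6\right) = 2 \cdot 0 = 0$)
$S = 85$ ($S = 4 + \left(14 - 11\right) \left(12 + 15\right) = 4 + 3 \cdot 27 = 4 + 81 = 85$)
$E{\left(j \right)} = -3 + \frac{j \left(-7 + j\right)}{2}$ ($E{\left(j \right)} = -3 + \frac{\left(j + 0\right) \left(j - 7\right)}{2} = -3 + \frac{j \left(-7 + j\right)}{2}$)
$- E{\left(S \right)} = - (-3 + \frac{85^{2}}{2} - \frac{595}{2}) = - (-3 + \frac{1}{2} \cdot 7225 - \frac{595}{2}) = - (-3 + \frac{7225}{2} - \frac{595}{2}) = \left(-1\right) 3312 = -3312$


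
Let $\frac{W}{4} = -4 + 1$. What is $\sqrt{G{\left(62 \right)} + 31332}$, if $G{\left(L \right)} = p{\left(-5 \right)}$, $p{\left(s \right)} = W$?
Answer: $6 \sqrt{870} \approx 176.97$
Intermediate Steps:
$W = -12$ ($W = 4 \left(-4 + 1\right) = 4 \left(-3\right) = -12$)
$p{\left(s \right)} = -12$
$G{\left(L \right)} = -12$
$\sqrt{G{\left(62 \right)} + 31332} = \sqrt{-12 + 31332} = \sqrt{31320} = 6 \sqrt{870}$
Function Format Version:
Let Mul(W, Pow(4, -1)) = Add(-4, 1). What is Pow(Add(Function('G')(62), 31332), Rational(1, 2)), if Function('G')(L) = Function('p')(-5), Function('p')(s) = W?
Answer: Mul(6, Pow(870, Rational(1, 2))) ≈ 176.97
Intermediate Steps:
W = -12 (W = Mul(4, Add(-4, 1)) = Mul(4, -3) = -12)
Function('p')(s) = -12
Function('G')(L) = -12
Pow(Add(Function('G')(62), 31332), Rational(1, 2)) = Pow(Add(-12, 31332), Rational(1, 2)) = Pow(31320, Rational(1, 2)) = Mul(6, Pow(870, Rational(1, 2)))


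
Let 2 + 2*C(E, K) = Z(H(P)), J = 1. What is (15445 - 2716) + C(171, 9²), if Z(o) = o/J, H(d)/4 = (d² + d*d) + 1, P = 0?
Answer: 12730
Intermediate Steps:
H(d) = 4 + 8*d² (H(d) = 4*((d² + d*d) + 1) = 4*((d² + d²) + 1) = 4*(2*d² + 1) = 4*(1 + 2*d²) = 4 + 8*d²)
Z(o) = o (Z(o) = o/1 = o*1 = o)
C(E, K) = 1 (C(E, K) = -1 + (4 + 8*0²)/2 = -1 + (4 + 8*0)/2 = -1 + (4 + 0)/2 = -1 + (½)*4 = -1 + 2 = 1)
(15445 - 2716) + C(171, 9²) = (15445 - 2716) + 1 = 12729 + 1 = 12730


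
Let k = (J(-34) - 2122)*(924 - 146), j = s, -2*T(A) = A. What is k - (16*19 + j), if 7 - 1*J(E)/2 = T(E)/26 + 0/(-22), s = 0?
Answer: -21337490/13 ≈ -1.6413e+6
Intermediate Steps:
T(A) = -A/2
j = 0
J(E) = 14 + E/26 (J(E) = 14 - 2*(-E/2/26 + 0/(-22)) = 14 - 2*(-E/2*(1/26) + 0*(-1/22)) = 14 - 2*(-E/52 + 0) = 14 - (-1)*E/26 = 14 + E/26)
k = -21333538/13 (k = ((14 + (1/26)*(-34)) - 2122)*(924 - 146) = ((14 - 17/13) - 2122)*778 = (165/13 - 2122)*778 = -27421/13*778 = -21333538/13 ≈ -1.6410e+6)
k - (16*19 + j) = -21333538/13 - (16*19 + 0) = -21333538/13 - (304 + 0) = -21333538/13 - 1*304 = -21333538/13 - 304 = -21337490/13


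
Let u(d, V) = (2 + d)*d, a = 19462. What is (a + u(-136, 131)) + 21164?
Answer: 58850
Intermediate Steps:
u(d, V) = d*(2 + d)
(a + u(-136, 131)) + 21164 = (19462 - 136*(2 - 136)) + 21164 = (19462 - 136*(-134)) + 21164 = (19462 + 18224) + 21164 = 37686 + 21164 = 58850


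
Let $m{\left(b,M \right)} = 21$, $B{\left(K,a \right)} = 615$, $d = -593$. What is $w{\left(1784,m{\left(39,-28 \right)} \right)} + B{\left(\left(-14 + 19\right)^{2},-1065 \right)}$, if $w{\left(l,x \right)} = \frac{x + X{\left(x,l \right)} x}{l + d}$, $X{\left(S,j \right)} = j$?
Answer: $\frac{256650}{397} \approx 646.47$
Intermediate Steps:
$w{\left(l,x \right)} = \frac{x + l x}{-593 + l}$ ($w{\left(l,x \right)} = \frac{x + l x}{l - 593} = \frac{x + l x}{-593 + l}$)
$w{\left(1784,m{\left(39,-28 \right)} \right)} + B{\left(\left(-14 + 19\right)^{2},-1065 \right)} = \frac{21 \left(1 + 1784\right)}{-593 + 1784} + 615 = 21 \cdot \frac{1}{1191} \cdot 1785 + 615 = \frac{12495}{397} + 615 = \frac{256650}{397}$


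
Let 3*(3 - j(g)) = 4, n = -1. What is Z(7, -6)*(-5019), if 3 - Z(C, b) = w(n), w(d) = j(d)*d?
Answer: -23422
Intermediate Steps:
j(g) = 5/3 (j(g) = 3 - 1/3*4 = 3 - 4/3 = 5/3)
w(d) = 5*d/3
Z(C, b) = 14/3 (Z(C, b) = 3 - 5*(-1)/3 = 3 - 1*(-5/3) = 3 + 5/3 = 14/3)
Z(7, -6)*(-5019) = (14/3)*(-5019) = -23422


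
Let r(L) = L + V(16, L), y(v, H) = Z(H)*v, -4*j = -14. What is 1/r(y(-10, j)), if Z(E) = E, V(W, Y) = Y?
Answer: -1/70 ≈ -0.014286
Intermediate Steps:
j = 7/2 (j = -¼*(-14) = 7/2 ≈ 3.5000)
y(v, H) = H*v
r(L) = 2*L (r(L) = L + L = 2*L)
1/r(y(-10, j)) = 1/(2*((7/2)*(-10))) = 1/(2*(-35)) = 1/(-70) = -1/70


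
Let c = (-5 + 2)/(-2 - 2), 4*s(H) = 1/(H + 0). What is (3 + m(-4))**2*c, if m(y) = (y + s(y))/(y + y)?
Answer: 604803/65536 ≈ 9.2286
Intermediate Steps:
s(H) = 1/(4*H) (s(H) = 1/(4*(H + 0)) = 1/(4*H))
m(y) = (y + 1/(4*y))/(2*y) (m(y) = (y + 1/(4*y))/(y + y) = (y + 1/(4*y))/((2*y)) = (y + 1/(4*y))*(1/(2*y)) = (y + 1/(4*y))/(2*y))
c = 3/4 (c = -3/(-4) = -3*(-1/4) = 3/4 ≈ 0.75000)
(3 + m(-4))**2*c = (3 + (1/2 + (1/8)/(-4)**2))**2*(3/4) = (3 + (1/2 + (1/8)*(1/16)))**2*(3/4) = (3 + (1/2 + 1/128))**2*(3/4) = (3 + 65/128)**2*(3/4) = (449/128)**2*(3/4) = (201601/16384)*(3/4) = 604803/65536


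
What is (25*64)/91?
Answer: 1600/91 ≈ 17.582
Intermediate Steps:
(25*64)/91 = 1600*(1/91) = 1600/91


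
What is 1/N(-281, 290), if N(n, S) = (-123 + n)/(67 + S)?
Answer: -357/404 ≈ -0.88366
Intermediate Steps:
N(n, S) = (-123 + n)/(67 + S)
1/N(-281, 290) = 1/((-123 - 281)/(67 + 290)) = 1/(-404/357) = -357/404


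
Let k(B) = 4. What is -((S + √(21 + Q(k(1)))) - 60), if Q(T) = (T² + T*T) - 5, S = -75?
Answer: 135 - 4*√3 ≈ 128.07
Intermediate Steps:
Q(T) = -5 + 2*T² (Q(T) = (T² + T²) - 5 = 2*T² - 5 = -5 + 2*T²)
-((S + √(21 + Q(k(1)))) - 60) = -((-75 + √(21 + (-5 + 2*4²))) - 60) = -((-75 + √(21 + (-5 + 2*16))) - 60) = -((-75 + √(21 + (-5 + 32))) - 60) = -((-75 + √(21 + 27)) - 60) = -((-75 + √48) - 60) = -((-75 + 4*√3) - 60) = -(-135 + 4*√3) = 135 - 4*√3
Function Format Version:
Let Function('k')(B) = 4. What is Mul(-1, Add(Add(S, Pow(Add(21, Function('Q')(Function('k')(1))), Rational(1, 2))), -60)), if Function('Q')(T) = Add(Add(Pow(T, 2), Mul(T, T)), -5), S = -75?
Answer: Add(135, Mul(-4, Pow(3, Rational(1, 2)))) ≈ 128.07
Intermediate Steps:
Function('Q')(T) = Add(-5, Mul(2, Pow(T, 2))) (Function('Q')(T) = Add(Add(Pow(T, 2), Pow(T, 2)), -5) = Add(Mul(2, Pow(T, 2)), -5) = Add(-5, Mul(2, Pow(T, 2))))
Mul(-1, Add(Add(S, Pow(Add(21, Function('Q')(Function('k')(1))), Rational(1, 2))), -60)) = Mul(-1, Add(Add(-75, Pow(Add(21, Add(-5, Mul(2, Pow(4, 2)))), Rational(1, 2))), -60)) = Mul(-1, Add(Add(-75, Pow(Add(21, Add(-5, Mul(2, 16))), Rational(1, 2))), -60)) = Mul(-1, Add(Add(-75, Pow(Add(21, Add(-5, 32)), Rational(1, 2))), -60)) = Mul(-1, Add(Add(-75, Pow(Add(21, 27), Rational(1, 2))), -60)) = Mul(-1, Add(Add(-75, Pow(48, Rational(1, 2))), -60)) = Mul(-1, Add(Add(-75, Mul(4, Pow(3, Rational(1, 2)))), -60)) = Mul(-1, Add(-135, Mul(4, Pow(3, Rational(1, 2))))) = Add(135, Mul(-4, Pow(3, Rational(1, 2))))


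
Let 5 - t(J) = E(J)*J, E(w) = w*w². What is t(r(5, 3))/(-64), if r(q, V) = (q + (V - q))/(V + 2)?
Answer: -761/10000 ≈ -0.076100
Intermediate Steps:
r(q, V) = V/(2 + V)
E(w) = w³
t(J) = 5 - J⁴ (t(J) = 5 - J³*J = 5 - J⁴)
t(r(5, 3))/(-64) = (5 - (3/(2 + 3))⁴)/(-64) = -(5 - (3/5)⁴)/64 = -(5 - (3*(⅕))⁴)/64 = -(5 - (⅗)⁴)/64 = -(5 - 1*81/625)/64 = -(5 - 81/625)/64 = -1/64*3044/625 = -761/10000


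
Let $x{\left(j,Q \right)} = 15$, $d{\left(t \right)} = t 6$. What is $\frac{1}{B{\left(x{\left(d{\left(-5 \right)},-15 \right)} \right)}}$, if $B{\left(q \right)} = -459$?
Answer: $- \frac{1}{459} \approx -0.0021787$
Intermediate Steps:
$d{\left(t \right)} = 6 t$
$\frac{1}{B{\left(x{\left(d{\left(-5 \right)},-15 \right)} \right)}} = \frac{1}{-459} = - \frac{1}{459}$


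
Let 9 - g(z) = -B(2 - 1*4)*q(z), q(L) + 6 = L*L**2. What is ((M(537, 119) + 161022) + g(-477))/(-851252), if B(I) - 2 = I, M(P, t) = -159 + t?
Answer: -160991/851252 ≈ -0.18912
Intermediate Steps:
q(L) = -6 + L**3 (q(L) = -6 + L*L**2 = -6 + L**3)
B(I) = 2 + I
g(z) = 9 (g(z) = 9 - (-1)*(2 + (2 - 1*4))*(-6 + z**3) = 9 - (-1)*(2 + (2 - 4))*(-6 + z**3) = 9 - (-1)*(2 - 2)*(-6 + z**3) = 9 - (-1)*0*(-6 + z**3) = 9 - (-1)*0 = 9 - 1*0 = 9 + 0 = 9)
((M(537, 119) + 161022) + g(-477))/(-851252) = (((-159 + 119) + 161022) + 9)/(-851252) = ((-40 + 161022) + 9)*(-1/851252) = (160982 + 9)*(-1/851252) = 160991*(-1/851252) = -160991/851252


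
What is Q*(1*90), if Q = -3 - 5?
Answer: -720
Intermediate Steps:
Q = -8
Q*(1*90) = -8*90 = -720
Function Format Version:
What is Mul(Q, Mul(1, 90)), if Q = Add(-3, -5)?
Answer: -720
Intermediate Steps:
Q = -8
Mul(Q, Mul(1, 90)) = Mul(-8, Mul(1, 90)) = Mul(-8, 90) = -720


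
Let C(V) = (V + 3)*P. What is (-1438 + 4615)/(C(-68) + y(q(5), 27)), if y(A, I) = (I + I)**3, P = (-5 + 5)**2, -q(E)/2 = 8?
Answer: 353/17496 ≈ 0.020176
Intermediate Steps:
q(E) = -16 (q(E) = -2*8 = -16)
P = 0 (P = 0**2 = 0)
y(A, I) = 8*I**3 (y(A, I) = (2*I)**3 = 8*I**3)
C(V) = 0 (C(V) = (V + 3)*0 = (3 + V)*0 = 0)
(-1438 + 4615)/(C(-68) + y(q(5), 27)) = (-1438 + 4615)/(0 + 8*27**3) = 3177/(0 + 8*19683) = 3177/(0 + 157464) = 3177/157464 = 3177*(1/157464) = 353/17496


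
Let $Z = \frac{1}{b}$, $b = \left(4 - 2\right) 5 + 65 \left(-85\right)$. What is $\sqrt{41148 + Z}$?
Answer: $\frac{\sqrt{1251525672785}}{5515} \approx 202.85$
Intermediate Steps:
$b = -5515$ ($b = 2 \cdot 5 - 5525 = 10 - 5525 = -5515$)
$Z = - \frac{1}{5515}$ ($Z = \frac{1}{-5515} = - \frac{1}{5515} \approx -0.00018132$)
$\sqrt{41148 + Z} = \sqrt{41148 - \frac{1}{5515}} = \sqrt{\frac{226931219}{5515}} = \frac{\sqrt{1251525672785}}{5515}$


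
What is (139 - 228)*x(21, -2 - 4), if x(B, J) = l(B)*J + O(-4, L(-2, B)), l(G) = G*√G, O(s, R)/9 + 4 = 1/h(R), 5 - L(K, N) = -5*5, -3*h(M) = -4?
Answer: 10413/4 + 11214*√21 ≈ 53992.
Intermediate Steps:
h(M) = 4/3 (h(M) = -⅓*(-4) = 4/3)
L(K, N) = 30 (L(K, N) = 5 - (-5)*5 = 5 - 1*(-25) = 5 + 25 = 30)
O(s, R) = -117/4 (O(s, R) = -36 + 9/(4/3) = -36 + 9*(¾) = -36 + 27/4 = -117/4)
l(G) = G^(3/2)
x(B, J) = -117/4 + J*B^(3/2) (x(B, J) = B^(3/2)*J - 117/4 = J*B^(3/2) - 117/4 = -117/4 + J*B^(3/2))
(139 - 228)*x(21, -2 - 4) = (139 - 228)*(-117/4 + (-2 - 4)*21^(3/2)) = -89*(-117/4 - 126*√21) = 10413/4 + 11214*√21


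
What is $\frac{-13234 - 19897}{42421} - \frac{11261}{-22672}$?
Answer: $- \frac{273443151}{961768912} \approx -0.28431$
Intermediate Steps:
$\frac{-13234 - 19897}{42421} - \frac{11261}{-22672} = \left(-33131\right) \frac{1}{42421} - - \frac{11261}{22672} = - \frac{33131}{42421} + \frac{11261}{22672} = - \frac{273443151}{961768912}$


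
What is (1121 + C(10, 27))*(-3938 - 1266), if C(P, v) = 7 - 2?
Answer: -5859704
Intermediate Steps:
C(P, v) = 5
(1121 + C(10, 27))*(-3938 - 1266) = (1121 + 5)*(-3938 - 1266) = 1126*(-5204) = -5859704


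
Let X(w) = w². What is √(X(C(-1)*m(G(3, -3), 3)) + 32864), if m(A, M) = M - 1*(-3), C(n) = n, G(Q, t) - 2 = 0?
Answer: 10*√329 ≈ 181.38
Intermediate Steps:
G(Q, t) = 2 (G(Q, t) = 2 + 0 = 2)
m(A, M) = 3 + M (m(A, M) = M + 3 = 3 + M)
√(X(C(-1)*m(G(3, -3), 3)) + 32864) = √((-(3 + 3))² + 32864) = √((-1*6)² + 32864) = √((-6)² + 32864) = √(36 + 32864) = √32900 = 10*√329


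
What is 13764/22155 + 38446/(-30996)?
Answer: -10122433/16350390 ≈ -0.61909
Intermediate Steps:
13764/22155 + 38446/(-30996) = 13764*(1/22155) + 38446*(-1/30996) = 4588/7385 - 19223/15498 = -10122433/16350390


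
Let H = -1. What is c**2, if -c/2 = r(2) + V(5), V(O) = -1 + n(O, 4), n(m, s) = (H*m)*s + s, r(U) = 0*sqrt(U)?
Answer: 1156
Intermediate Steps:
r(U) = 0
n(m, s) = s - m*s (n(m, s) = (-m)*s + s = -m*s + s = s - m*s)
V(O) = 3 - 4*O (V(O) = -1 + 4*(1 - O) = -1 + (4 - 4*O) = 3 - 4*O)
c = 34 (c = -2*(0 + (3 - 4*5)) = -2*(0 + (3 - 20)) = -2*(0 - 17) = -2*(-17) = 34)
c**2 = 34**2 = 1156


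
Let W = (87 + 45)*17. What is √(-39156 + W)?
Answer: 4*I*√2307 ≈ 192.13*I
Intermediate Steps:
W = 2244 (W = 132*17 = 2244)
√(-39156 + W) = √(-39156 + 2244) = √(-36912) = 4*I*√2307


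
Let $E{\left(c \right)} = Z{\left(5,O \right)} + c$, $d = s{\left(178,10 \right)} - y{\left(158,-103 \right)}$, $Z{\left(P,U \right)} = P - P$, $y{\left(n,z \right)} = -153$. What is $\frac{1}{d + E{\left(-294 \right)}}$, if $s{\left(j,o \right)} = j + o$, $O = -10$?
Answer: $\frac{1}{47} \approx 0.021277$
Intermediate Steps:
$Z{\left(P,U \right)} = 0$
$d = 341$ ($d = \left(178 + 10\right) - -153 = 188 + 153 = 341$)
$E{\left(c \right)} = c$ ($E{\left(c \right)} = 0 + c = c$)
$\frac{1}{d + E{\left(-294 \right)}} = \frac{1}{341 - 294} = \frac{1}{47}$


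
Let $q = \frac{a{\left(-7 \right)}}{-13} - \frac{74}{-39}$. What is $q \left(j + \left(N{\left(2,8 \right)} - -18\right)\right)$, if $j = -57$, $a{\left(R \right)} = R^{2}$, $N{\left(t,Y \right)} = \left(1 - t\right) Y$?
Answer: $\frac{3431}{39} \approx 87.974$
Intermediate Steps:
$N{\left(t,Y \right)} = Y \left(1 - t\right)$
$q = - \frac{73}{39}$ ($q = \frac{\left(-7\right)^{2}}{-13} - \frac{74}{-39} = 49 \left(- \frac{1}{13}\right) - - \frac{74}{39} = - \frac{49}{13} + \frac{74}{39} = - \frac{73}{39} \approx -1.8718$)
$q \left(j + \left(N{\left(2,8 \right)} - -18\right)\right) = - \frac{73 \left(-57 + \left(8 \left(1 - 2\right) - -18\right)\right)}{39} = - \frac{73 \left(-57 + \left(8 \left(1 - 2\right) + 18\right)\right)}{39} = - \frac{73 \left(-57 + \left(8 \left(-1\right) + 18\right)\right)}{39} = - \frac{73 \left(-57 + \left(-8 + 18\right)\right)}{39} = - \frac{73 \left(-57 + 10\right)}{39} = \left(- \frac{73}{39}\right) \left(-47\right) = \frac{3431}{39}$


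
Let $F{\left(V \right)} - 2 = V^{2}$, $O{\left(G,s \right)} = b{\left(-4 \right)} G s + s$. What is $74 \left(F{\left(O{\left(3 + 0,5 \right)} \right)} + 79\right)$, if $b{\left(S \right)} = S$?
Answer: $229844$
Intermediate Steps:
$O{\left(G,s \right)} = s - 4 G s$ ($O{\left(G,s \right)} = - 4 G s + s = s - 4 G s$)
$F{\left(V \right)} = 2 + V^{2}$
$74 \left(F{\left(O{\left(3 + 0,5 \right)} \right)} + 79\right) = 74 \left(\left(2 + \left(5 \left(1 - 4 \left(3 + 0\right)\right)\right)^{2}\right) + 79\right) = 74 \left(\left(2 + \left(5 \left(1 - 12\right)\right)^{2}\right) + 79\right) = 74 \left(\left(2 + \left(5 \left(-11\right)\right)^{2}\right) + 79\right) = 74 \left(\left(2 + \left(-55\right)^{2}\right) + 79\right) = 74 \left(\left(2 + 3025\right) + 79\right) = 74 \left(3027 + 79\right) = 74 \cdot 3106 = 229844$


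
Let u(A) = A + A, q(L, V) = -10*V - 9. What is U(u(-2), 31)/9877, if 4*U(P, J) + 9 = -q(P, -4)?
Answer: -10/9877 ≈ -0.0010125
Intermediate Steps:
q(L, V) = -9 - 10*V
u(A) = 2*A
U(P, J) = -10 (U(P, J) = -9/4 + (-(-9 - 10*(-4)))/4 = -9/4 + (-(-9 + 40))/4 = -9/4 + (-1*31)/4 = -9/4 + (1/4)*(-31) = -9/4 - 31/4 = -10)
U(u(-2), 31)/9877 = -10/9877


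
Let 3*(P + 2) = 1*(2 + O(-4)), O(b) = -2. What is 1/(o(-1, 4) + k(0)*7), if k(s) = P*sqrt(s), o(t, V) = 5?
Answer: 1/5 ≈ 0.20000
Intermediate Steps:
P = -2 (P = -2 + (1*(2 - 2))/3 = -2 + (1*0)/3 = -2 + (1/3)*0 = -2 + 0 = -2)
k(s) = -2*sqrt(s)
1/(o(-1, 4) + k(0)*7) = 1/(5 - 2*sqrt(0)*7) = 1/(5 - 2*0*7) = 1/(5 + 0*7) = 1/(5 + 0) = 1/5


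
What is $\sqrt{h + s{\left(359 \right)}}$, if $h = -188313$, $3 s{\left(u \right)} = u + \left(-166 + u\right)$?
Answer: $i \sqrt{188129} \approx 433.74 i$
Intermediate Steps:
$s{\left(u \right)} = - \frac{166}{3} + \frac{2 u}{3}$ ($s{\left(u \right)} = \frac{u + \left(-166 + u\right)}{3} = \frac{-166 + 2 u}{3} = - \frac{166}{3} + \frac{2 u}{3}$)
$\sqrt{h + s{\left(359 \right)}} = \sqrt{-188313 + \left(- \frac{166}{3} + \frac{2}{3} \cdot 359\right)} = \sqrt{-188313 + \left(- \frac{166}{3} + \frac{718}{3}\right)} = \sqrt{-188313 + 184} = \sqrt{-188129} = i \sqrt{188129}$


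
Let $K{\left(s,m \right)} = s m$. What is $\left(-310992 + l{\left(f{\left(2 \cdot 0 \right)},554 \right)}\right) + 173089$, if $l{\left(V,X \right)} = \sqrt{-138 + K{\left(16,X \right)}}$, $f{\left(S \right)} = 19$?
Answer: $-137903 + \sqrt{8726} \approx -1.3781 \cdot 10^{5}$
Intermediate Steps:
$K{\left(s,m \right)} = m s$
$l{\left(V,X \right)} = \sqrt{-138 + 16 X}$ ($l{\left(V,X \right)} = \sqrt{-138 + X 16} = \sqrt{-138 + 16 X}$)
$\left(-310992 + l{\left(f{\left(2 \cdot 0 \right)},554 \right)}\right) + 173089 = \left(-310992 + \sqrt{-138 + 16 \cdot 554}\right) + 173089 = \left(-310992 + \sqrt{-138 + 8864}\right) + 173089 = \left(-310992 + \sqrt{8726}\right) + 173089 = -137903 + \sqrt{8726}$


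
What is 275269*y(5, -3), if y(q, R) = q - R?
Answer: 2202152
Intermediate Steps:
275269*y(5, -3) = 275269*(5 - 1*(-3)) = 275269*(5 + 3) = 275269*8 = 2202152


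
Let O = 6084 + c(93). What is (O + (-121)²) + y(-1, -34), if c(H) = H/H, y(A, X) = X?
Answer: 20692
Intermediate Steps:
c(H) = 1
O = 6085 (O = 6084 + 1 = 6085)
(O + (-121)²) + y(-1, -34) = (6085 + (-121)²) - 34 = (6085 + 14641) - 34 = 20726 - 34 = 20692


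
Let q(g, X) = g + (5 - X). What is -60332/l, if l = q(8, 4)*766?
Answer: -30166/3447 ≈ -8.7514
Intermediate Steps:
q(g, X) = 5 + g - X
l = 6894 (l = (5 + 8 - 1*4)*766 = (5 + 8 - 4)*766 = 9*766 = 6894)
-60332/l = -60332/6894 = -60332*1/6894 = -30166/3447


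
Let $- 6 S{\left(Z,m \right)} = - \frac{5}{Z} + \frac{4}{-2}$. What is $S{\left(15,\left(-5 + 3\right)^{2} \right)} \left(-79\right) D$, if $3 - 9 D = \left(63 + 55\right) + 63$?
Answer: $\frac{49217}{81} \approx 607.62$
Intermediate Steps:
$D = - \frac{178}{9}$ ($D = \frac{1}{3} - \frac{\left(63 + 55\right) + 63}{9} = \frac{1}{3} - \frac{118 + 63}{9} = \frac{1}{3} - \frac{181}{9} = - \frac{178}{9} \approx -19.778$)
$S{\left(Z,m \right)} = \frac{1}{3} + \frac{5}{6 Z}$ ($S{\left(Z,m \right)} = - \frac{- \frac{5}{Z} + \frac{4}{-2}}{6} = - \frac{- \frac{5}{Z} + 4 \left(- \frac{1}{2}\right)}{6} = - \frac{- \frac{5}{Z} - 2}{6} = - \frac{-2 - \frac{5}{Z}}{6} = \frac{1}{3} + \frac{5}{6 Z}$)
$S{\left(15,\left(-5 + 3\right)^{2} \right)} \left(-79\right) D = \frac{5 + 2 \cdot 15}{6 \cdot 15} \left(-79\right) \left(- \frac{178}{9}\right) = \frac{1}{6} \cdot \frac{1}{15} \left(5 + 30\right) \left(-79\right) \left(- \frac{178}{9}\right) = \frac{1}{6} \cdot \frac{1}{15} \cdot 35 \left(-79\right) \left(- \frac{178}{9}\right) = \frac{7}{18} \left(-79\right) \left(- \frac{178}{9}\right) = \left(- \frac{553}{18}\right) \left(- \frac{178}{9}\right) = \frac{49217}{81}$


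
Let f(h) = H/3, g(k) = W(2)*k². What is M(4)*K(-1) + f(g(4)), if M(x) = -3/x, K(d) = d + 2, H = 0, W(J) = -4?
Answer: -¾ ≈ -0.75000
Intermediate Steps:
g(k) = -4*k²
f(h) = 0 (f(h) = 0/3 = 0*(⅓) = 0)
K(d) = 2 + d
M(4)*K(-1) + f(g(4)) = (-3/4)*(2 - 1) + 0 = -3*¼*1 + 0 = -¾*1 + 0 = -¾ + 0 = -¾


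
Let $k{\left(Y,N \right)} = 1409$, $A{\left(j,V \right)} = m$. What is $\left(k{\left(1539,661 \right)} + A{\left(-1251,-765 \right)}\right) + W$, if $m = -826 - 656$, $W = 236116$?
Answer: $236043$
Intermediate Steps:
$m = -1482$
$A{\left(j,V \right)} = -1482$
$\left(k{\left(1539,661 \right)} + A{\left(-1251,-765 \right)}\right) + W = \left(1409 - 1482\right) + 236116 = -73 + 236116 = 236043$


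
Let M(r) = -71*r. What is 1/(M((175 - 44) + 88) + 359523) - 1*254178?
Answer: -87430623371/343974 ≈ -2.5418e+5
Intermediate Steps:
1/(M((175 - 44) + 88) + 359523) - 1*254178 = 1/(-71*((175 - 44) + 88) + 359523) - 1*254178 = 1/(-71*(131 + 88) + 359523) - 254178 = 1/(-71*219 + 359523) - 254178 = 1/(-15549 + 359523) - 254178 = 1/343974 - 254178 = -87430623371/343974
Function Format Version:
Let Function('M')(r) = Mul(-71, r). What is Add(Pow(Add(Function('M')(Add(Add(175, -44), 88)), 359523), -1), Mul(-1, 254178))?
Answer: Rational(-87430623371, 343974) ≈ -2.5418e+5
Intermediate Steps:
Add(Pow(Add(Function('M')(Add(Add(175, -44), 88)), 359523), -1), Mul(-1, 254178)) = Add(Pow(Add(Mul(-71, Add(Add(175, -44), 88)), 359523), -1), Mul(-1, 254178)) = Add(Pow(Add(Mul(-71, Add(131, 88)), 359523), -1), -254178) = Add(Pow(Add(Mul(-71, 219), 359523), -1), -254178) = Add(Pow(Add(-15549, 359523), -1), -254178) = Add(Pow(343974, -1), -254178) = Add(Rational(1, 343974), -254178) = Rational(-87430623371, 343974)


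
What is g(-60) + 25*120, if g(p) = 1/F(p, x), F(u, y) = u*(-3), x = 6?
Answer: 540001/180 ≈ 3000.0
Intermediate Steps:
F(u, y) = -3*u
g(p) = -1/(3*p) (g(p) = 1/(-3*p) = -1/(3*p))
g(-60) + 25*120 = -1/3/(-60) + 25*120 = -1/3*(-1/60) + 3000 = 1/180 + 3000 = 540001/180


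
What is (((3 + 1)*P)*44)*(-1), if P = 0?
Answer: 0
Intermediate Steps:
(((3 + 1)*P)*44)*(-1) = (((3 + 1)*0)*44)*(-1) = ((4*0)*44)*(-1) = (0*44)*(-1) = 0*(-1) = 0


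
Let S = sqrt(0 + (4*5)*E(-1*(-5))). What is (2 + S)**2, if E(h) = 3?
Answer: 64 + 8*sqrt(15) ≈ 94.984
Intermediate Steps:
S = 2*sqrt(15) (S = sqrt(0 + (4*5)*3) = sqrt(0 + 20*3) = sqrt(0 + 60) = sqrt(60) = 2*sqrt(15) ≈ 7.7460)
(2 + S)**2 = (2 + 2*sqrt(15))**2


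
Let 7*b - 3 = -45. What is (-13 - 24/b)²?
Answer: 81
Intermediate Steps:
b = -6 (b = 3/7 + (⅐)*(-45) = 3/7 - 45/7 = -6)
(-13 - 24/b)² = (-13 - 24/(-6))² = (-13 - 24*(-⅙))² = (-13 + 4)² = (-9)² = 81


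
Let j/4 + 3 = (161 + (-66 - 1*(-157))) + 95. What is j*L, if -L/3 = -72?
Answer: 297216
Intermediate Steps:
j = 1376 (j = -12 + 4*((161 + (-66 - 1*(-157))) + 95) = -12 + 4*((161 + (-66 + 157)) + 95) = -12 + 4*((161 + 91) + 95) = -12 + 4*(252 + 95) = -12 + 4*347 = -12 + 1388 = 1376)
L = 216 (L = -3*(-72) = 216)
j*L = 1376*216 = 297216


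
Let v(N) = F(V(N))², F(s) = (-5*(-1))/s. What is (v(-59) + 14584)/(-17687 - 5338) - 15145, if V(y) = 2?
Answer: -1394912861/92100 ≈ -15146.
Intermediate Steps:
F(s) = 5/s
v(N) = 25/4 (v(N) = (5/2)² = 25/4)
(v(-59) + 14584)/(-17687 - 5338) - 15145 = (25/4 + 14584)/(-17687 - 5338) - 15145 = (58361/4)/(-23025) - 15145 = (58361/4)*(-1/23025) - 15145 = -58361/92100 - 15145 = -1394912861/92100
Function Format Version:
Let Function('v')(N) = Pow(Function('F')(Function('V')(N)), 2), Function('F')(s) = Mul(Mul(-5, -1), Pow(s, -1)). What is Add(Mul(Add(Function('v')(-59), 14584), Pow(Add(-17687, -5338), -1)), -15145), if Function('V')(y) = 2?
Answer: Rational(-1394912861, 92100) ≈ -15146.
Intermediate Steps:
Function('F')(s) = Mul(5, Pow(s, -1))
Function('v')(N) = Rational(25, 4) (Function('v')(N) = Pow(Mul(5, Pow(2, -1)), 2) = Pow(Mul(5, Rational(1, 2)), 2) = Pow(Rational(5, 2), 2) = Rational(25, 4))
Add(Mul(Add(Function('v')(-59), 14584), Pow(Add(-17687, -5338), -1)), -15145) = Add(Mul(Add(Rational(25, 4), 14584), Pow(Add(-17687, -5338), -1)), -15145) = Add(Mul(Rational(58361, 4), Pow(-23025, -1)), -15145) = Add(Mul(Rational(58361, 4), Rational(-1, 23025)), -15145) = Add(Rational(-58361, 92100), -15145) = Rational(-1394912861, 92100)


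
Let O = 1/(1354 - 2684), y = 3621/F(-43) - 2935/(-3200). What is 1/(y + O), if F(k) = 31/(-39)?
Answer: -2638720/12018143063 ≈ -0.00021956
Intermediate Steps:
F(k) = -31/39 (F(k) = 31*(-1/39) = -31/39)
y = -90361963/19840 (y = 3621/(-31/39) - 2935/(-3200) = 3621*(-39/31) - 2935*(-1/3200) = -141219/31 + 587/640 = -90361963/19840 ≈ -4554.5)
O = -1/1330 (O = 1/(-1330) = -1/1330 ≈ -0.00075188)
1/(y + O) = 1/(-90361963/19840 - 1/1330) = 1/(-12018143063/2638720) = -2638720/12018143063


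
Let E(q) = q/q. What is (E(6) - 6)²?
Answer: 25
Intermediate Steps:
E(q) = 1
(E(6) - 6)² = (1 - 6)² = (-5)² = 25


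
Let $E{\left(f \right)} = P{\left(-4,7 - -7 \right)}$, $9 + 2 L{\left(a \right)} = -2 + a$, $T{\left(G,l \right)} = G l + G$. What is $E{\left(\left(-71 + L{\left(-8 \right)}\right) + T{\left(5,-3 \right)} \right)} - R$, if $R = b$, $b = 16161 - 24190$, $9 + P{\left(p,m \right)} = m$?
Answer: $8034$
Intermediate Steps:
$T{\left(G,l \right)} = G + G l$
$L{\left(a \right)} = - \frac{11}{2} + \frac{a}{2}$ ($L{\left(a \right)} = - \frac{9}{2} + \frac{-2 + a}{2} = - \frac{9}{2} + \left(-1 + \frac{a}{2}\right) = - \frac{11}{2} + \frac{a}{2}$)
$P{\left(p,m \right)} = -9 + m$
$b = -8029$ ($b = 16161 - 24190 = -8029$)
$E{\left(f \right)} = 5$ ($E{\left(f \right)} = -9 + \left(7 - -7\right) = -9 + \left(7 + 7\right) = -9 + 14 = 5$)
$R = -8029$
$E{\left(\left(-71 + L{\left(-8 \right)}\right) + T{\left(5,-3 \right)} \right)} - R = 5 - -8029 = 5 + 8029 = 8034$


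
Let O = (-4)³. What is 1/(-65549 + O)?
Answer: -1/65613 ≈ -1.5241e-5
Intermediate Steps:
O = -64
1/(-65549 + O) = 1/(-65549 - 64) = 1/(-65613) = -1/65613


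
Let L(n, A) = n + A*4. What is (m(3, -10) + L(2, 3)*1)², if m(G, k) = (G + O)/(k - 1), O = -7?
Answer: 24964/121 ≈ 206.31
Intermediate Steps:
L(n, A) = n + 4*A
m(G, k) = (-7 + G)/(-1 + k) (m(G, k) = (G - 7)/(k - 1) = (-7 + G)/(-1 + k))
(m(3, -10) + L(2, 3)*1)² = ((-7 + 3)/(-1 - 10) + (2 + 4*3)*1)² = (-4/(-11) + (2 + 12)*1)² = (-1/11*(-4) + 14*1)² = (4/11 + 14)² = (158/11)² = 24964/121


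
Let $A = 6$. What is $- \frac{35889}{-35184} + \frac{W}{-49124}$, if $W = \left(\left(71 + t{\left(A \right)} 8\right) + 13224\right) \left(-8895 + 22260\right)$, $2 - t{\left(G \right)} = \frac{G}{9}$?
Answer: $- \frac{521251331417}{144031568} \approx -3619.0$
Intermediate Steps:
$t{\left(G \right)} = 2 - \frac{G}{9}$
$W = 177830235$ ($W = \left(\left(71 + \left(2 - \frac{2}{3}\right) 8\right) + 13224\right) \left(-8895 + 22260\right) = \left(\left(71 + \left(2 - \frac{2}{3}\right) 8\right) + 13224\right) 13365 = \left(\left(71 + \frac{4}{3} \cdot 8\right) + 13224\right) 13365 = \left(\left(71 + \frac{32}{3}\right) + 13224\right) 13365 = \left(\frac{245}{3} + 13224\right) 13365 = \frac{39917}{3} \cdot 13365 = 177830235$)
$- \frac{35889}{-35184} + \frac{W}{-49124} = - \frac{35889}{-35184} + \frac{177830235}{-49124} = \left(-35889\right) \left(- \frac{1}{35184}\right) + 177830235 \left(- \frac{1}{49124}\right) = \frac{11963}{11728} - \frac{177830235}{49124} = - \frac{521251331417}{144031568}$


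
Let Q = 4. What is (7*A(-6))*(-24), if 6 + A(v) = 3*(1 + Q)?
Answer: -1512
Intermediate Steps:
A(v) = 9 (A(v) = -6 + 3*(1 + 4) = -6 + 3*5 = -6 + 15 = 9)
(7*A(-6))*(-24) = (7*9)*(-24) = 63*(-24) = -1512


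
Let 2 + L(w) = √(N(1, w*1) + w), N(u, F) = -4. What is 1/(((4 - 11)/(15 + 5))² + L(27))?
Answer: 300400/3115999 + 160000*√23/3115999 ≈ 0.34266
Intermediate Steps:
L(w) = -2 + √(-4 + w)
1/(((4 - 11)/(15 + 5))² + L(27)) = 1/(((4 - 11)/(15 + 5))² + (-2 + √(-4 + 27))) = 1/((-7/20)² + (-2 + √23)) = 1/(49/400 + (-2 + √23)) = 1/(-751/400 + √23)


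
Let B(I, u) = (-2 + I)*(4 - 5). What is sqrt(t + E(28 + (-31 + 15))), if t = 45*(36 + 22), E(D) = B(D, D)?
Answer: 10*sqrt(26) ≈ 50.990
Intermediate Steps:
B(I, u) = 2 - I (B(I, u) = (-2 + I)*(-1) = 2 - I)
E(D) = 2 - D
t = 2610 (t = 45*58 = 2610)
sqrt(t + E(28 + (-31 + 15))) = sqrt(2610 + (2 - (28 + (-31 + 15)))) = sqrt(2610 + (2 - (28 - 16))) = sqrt(2610 + (2 - 1*12)) = sqrt(2610 + (2 - 12)) = sqrt(2610 - 10) = sqrt(2600) = 10*sqrt(26)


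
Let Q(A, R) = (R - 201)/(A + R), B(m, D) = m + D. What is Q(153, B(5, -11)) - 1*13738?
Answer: -673231/49 ≈ -13739.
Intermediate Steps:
B(m, D) = D + m
Q(A, R) = (-201 + R)/(A + R)
Q(153, B(5, -11)) - 1*13738 = (-201 + (-11 + 5))/(153 + (-11 + 5)) - 1*13738 = (-201 - 6)/(153 - 6) - 13738 = -207/147 - 13738 = (1/147)*(-207) - 13738 = -69/49 - 13738 = -673231/49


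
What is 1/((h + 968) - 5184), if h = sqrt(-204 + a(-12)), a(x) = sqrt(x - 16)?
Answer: 1/(-4216 + sqrt(2)*sqrt(-102 + I*sqrt(7))) ≈ -0.0002372 - 8.037e-7*I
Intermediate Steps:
a(x) = sqrt(-16 + x)
h = sqrt(-204 + 2*I*sqrt(7)) (h = sqrt(-204 + sqrt(-16 - 12)) = sqrt(-204 + sqrt(-28)) = sqrt(-204 + 2*I*sqrt(7)) ≈ 0.1852 + 14.284*I)
1/((h + 968) - 5184) = 1/((sqrt(-204 + 2*I*sqrt(7)) + 968) - 5184) = 1/((968 + sqrt(-204 + 2*I*sqrt(7))) - 5184) = 1/(-4216 + sqrt(-204 + 2*I*sqrt(7)))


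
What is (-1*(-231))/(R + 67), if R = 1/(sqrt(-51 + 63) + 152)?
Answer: 10831212/3141829 + 14*sqrt(3)/3141829 ≈ 3.4474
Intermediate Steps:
R = 1/(152 + 2*sqrt(3)) (R = 1/(sqrt(12) + 152) = 1/(2*sqrt(3) + 152) = 1/(152 + 2*sqrt(3)) ≈ 0.0064324)
(-1*(-231))/(R + 67) = (-1*(-231))/((38/5773 - sqrt(3)/11546) + 67) = 231/(386829/5773 - sqrt(3)/11546)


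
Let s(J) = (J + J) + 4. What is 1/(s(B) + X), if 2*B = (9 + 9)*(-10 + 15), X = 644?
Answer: 1/738 ≈ 0.0013550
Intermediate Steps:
B = 45 (B = ((9 + 9)*(-10 + 15))/2 = (18*5)/2 = (½)*90 = 45)
s(J) = 4 + 2*J (s(J) = 2*J + 4 = 4 + 2*J)
1/(s(B) + X) = 1/((4 + 2*45) + 644) = 1/((4 + 90) + 644) = 1/(94 + 644) = 1/738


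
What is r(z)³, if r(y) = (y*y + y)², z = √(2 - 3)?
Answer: 8*I ≈ 8.0*I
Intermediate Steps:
z = I (z = √(-1) = I ≈ 1.0*I)
r(y) = (y + y²)² (r(y) = (y² + y)² = (y + y²)²)
r(z)³ = (I²*(1 + I)²)³ = (-(1 + I)²)³ = -(1 + I)⁶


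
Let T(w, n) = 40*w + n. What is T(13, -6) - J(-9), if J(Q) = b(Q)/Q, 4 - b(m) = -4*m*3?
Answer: 4522/9 ≈ 502.44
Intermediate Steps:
b(m) = 4 + 12*m (b(m) = 4 - (-4*m)*3 = 4 - (-12)*m = 4 + 12*m)
J(Q) = (4 + 12*Q)/Q
T(w, n) = n + 40*w
T(13, -6) - J(-9) = (-6 + 40*13) - (12 + 4/(-9)) = (-6 + 520) - (12 + 4*(-1/9)) = 514 - (12 - 4/9) = 514 - 1*104/9 = 514 - 104/9 = 4522/9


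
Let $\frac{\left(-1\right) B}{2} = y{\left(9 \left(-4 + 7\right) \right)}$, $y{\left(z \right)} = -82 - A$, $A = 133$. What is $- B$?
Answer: $-430$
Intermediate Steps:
$y{\left(z \right)} = -215$ ($y{\left(z \right)} = -82 - 133 = -215$)
$B = 430$ ($B = \left(-2\right) \left(-215\right) = 430$)
$- B = \left(-1\right) 430 = -430$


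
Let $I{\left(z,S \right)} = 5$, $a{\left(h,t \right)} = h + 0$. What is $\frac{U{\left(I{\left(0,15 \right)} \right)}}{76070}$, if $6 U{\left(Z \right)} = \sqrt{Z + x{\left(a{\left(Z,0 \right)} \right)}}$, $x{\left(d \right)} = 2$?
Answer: $\frac{\sqrt{7}}{456420} \approx 5.7967 \cdot 10^{-6}$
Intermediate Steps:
$a{\left(h,t \right)} = h$
$U{\left(Z \right)} = \frac{\sqrt{2 + Z}}{6}$ ($U{\left(Z \right)} = \frac{\sqrt{Z + 2}}{6} = \frac{\sqrt{2 + Z}}{6}$)
$\frac{U{\left(I{\left(0,15 \right)} \right)}}{76070} = \frac{\frac{1}{6} \sqrt{2 + 5}}{76070} = \frac{\sqrt{7}}{6} \cdot \frac{1}{76070} = \frac{\sqrt{7}}{456420}$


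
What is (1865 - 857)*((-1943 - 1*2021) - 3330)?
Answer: -7352352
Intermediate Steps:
(1865 - 857)*((-1943 - 1*2021) - 3330) = 1008*((-1943 - 2021) - 3330) = 1008*(-3964 - 3330) = 1008*(-7294) = -7352352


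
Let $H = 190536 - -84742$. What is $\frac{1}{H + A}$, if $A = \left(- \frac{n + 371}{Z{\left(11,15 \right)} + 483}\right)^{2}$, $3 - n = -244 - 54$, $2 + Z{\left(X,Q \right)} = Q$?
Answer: $\frac{961}{264543922} \approx 3.6327 \cdot 10^{-6}$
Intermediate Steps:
$Z{\left(X,Q \right)} = -2 + Q$
$n = 301$ ($n = 3 - \left(-244 - 54\right) = 3 - -298 = 3 + 298 = 301$)
$A = \frac{1764}{961}$ ($A = \left(- \frac{301 + 371}{\left(-2 + 15\right) + 483}\right)^{2} = \left(- \frac{672}{13 + 483}\right)^{2} = \left(- \frac{672}{496}\right)^{2} = \left(\left(-1\right) \frac{42}{31}\right)^{2} = \left(- \frac{42}{31}\right)^{2} = \frac{1764}{961} \approx 1.8356$)
$H = 275278$ ($H = 190536 + 84742 = 275278$)
$\frac{1}{H + A} = \frac{1}{275278 + \frac{1764}{961}} = \frac{1}{\frac{264543922}{961}} = \frac{961}{264543922}$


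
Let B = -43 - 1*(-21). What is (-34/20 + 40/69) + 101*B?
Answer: -1533953/690 ≈ -2223.1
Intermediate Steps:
B = -22 (B = -43 + 21 = -22)
(-34/20 + 40/69) + 101*B = (-34/20 + 40/69) + 101*(-22) = (-34*1/20 + 40*(1/69)) - 2222 = (-17/10 + 40/69) - 2222 = -773/690 - 2222 = -1533953/690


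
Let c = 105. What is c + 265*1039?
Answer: 275440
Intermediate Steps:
c + 265*1039 = 105 + 265*1039 = 105 + 275335 = 275440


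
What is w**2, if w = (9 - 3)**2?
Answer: 1296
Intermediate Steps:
w = 36 (w = 6**2 = 36)
w**2 = 36**2 = 1296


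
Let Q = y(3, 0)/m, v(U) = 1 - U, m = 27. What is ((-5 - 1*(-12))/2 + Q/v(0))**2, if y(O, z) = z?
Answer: 49/4 ≈ 12.250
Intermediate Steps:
Q = 0 (Q = 0/27 = 0*(1/27) = 0)
((-5 - 1*(-12))/2 + Q/v(0))**2 = ((-5 - 1*(-12))/2 + 0/(1 - 1*0))**2 = ((-5 + 12)*(1/2) + 0/(1 + 0))**2 = (7*(1/2) + 0/1)**2 = (7/2 + 0*1)**2 = (7/2 + 0)**2 = (7/2)**2 = 49/4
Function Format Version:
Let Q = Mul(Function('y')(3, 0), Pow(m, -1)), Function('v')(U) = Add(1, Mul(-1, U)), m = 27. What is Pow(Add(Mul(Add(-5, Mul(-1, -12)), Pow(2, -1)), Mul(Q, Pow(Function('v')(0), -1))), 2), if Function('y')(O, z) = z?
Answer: Rational(49, 4) ≈ 12.250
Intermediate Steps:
Q = 0 (Q = Mul(0, Pow(27, -1)) = Mul(0, Rational(1, 27)) = 0)
Pow(Add(Mul(Add(-5, Mul(-1, -12)), Pow(2, -1)), Mul(Q, Pow(Function('v')(0), -1))), 2) = Pow(Add(Mul(Add(-5, Mul(-1, -12)), Pow(2, -1)), Mul(0, Pow(Add(1, Mul(-1, 0)), -1))), 2) = Pow(Add(Mul(Add(-5, 12), Rational(1, 2)), Mul(0, Pow(Add(1, 0), -1))), 2) = Pow(Add(Mul(7, Rational(1, 2)), Mul(0, Pow(1, -1))), 2) = Pow(Add(Rational(7, 2), Mul(0, 1)), 2) = Pow(Add(Rational(7, 2), 0), 2) = Pow(Rational(7, 2), 2) = Rational(49, 4)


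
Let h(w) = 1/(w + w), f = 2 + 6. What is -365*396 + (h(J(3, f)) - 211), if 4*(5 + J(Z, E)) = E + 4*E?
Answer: -1447509/10 ≈ -1.4475e+5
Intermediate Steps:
f = 8
J(Z, E) = -5 + 5*E/4 (J(Z, E) = -5 + (E + 4*E)/4 = -5 + (5*E)/4 = -5 + 5*E/4)
h(w) = 1/(2*w)
-365*396 + (h(J(3, f)) - 211) = -365*396 + (1/(2*(-5 + (5/4)*8)) - 211) = -144540 + (1/(2*(-5 + 10)) - 211) = -144540 + ((½)/5 - 211) = -144540 + ((½)*(⅕) - 211) = -144540 + (⅒ - 211) = -144540 - 2109/10 = -1447509/10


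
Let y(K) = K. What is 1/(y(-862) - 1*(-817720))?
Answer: 1/816858 ≈ 1.2242e-6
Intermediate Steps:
1/(y(-862) - 1*(-817720)) = 1/(-862 - 1*(-817720)) = 1/(-862 + 817720) = 1/816858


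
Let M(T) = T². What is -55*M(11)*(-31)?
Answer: 206305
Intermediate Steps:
-55*M(11)*(-31) = -55*11²*(-31) = -55*121*(-31) = -6655*(-31) = 206305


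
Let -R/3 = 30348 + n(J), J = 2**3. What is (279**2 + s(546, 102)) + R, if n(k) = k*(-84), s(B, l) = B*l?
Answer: 44505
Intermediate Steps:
J = 8
n(k) = -84*k
R = -89028 (R = -3*(30348 - 84*8) = -3*(30348 - 672) = -3*29676 = -89028)
(279**2 + s(546, 102)) + R = (279**2 + 546*102) - 89028 = (77841 + 55692) - 89028 = 133533 - 89028 = 44505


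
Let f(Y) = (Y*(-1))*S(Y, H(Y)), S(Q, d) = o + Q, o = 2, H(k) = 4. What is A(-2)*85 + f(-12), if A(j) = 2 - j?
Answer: 220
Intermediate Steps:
S(Q, d) = 2 + Q
f(Y) = -Y*(2 + Y) (f(Y) = (Y*(-1))*(2 + Y) = (-Y)*(2 + Y) = -Y*(2 + Y))
A(-2)*85 + f(-12) = (2 - 1*(-2))*85 - 1*(-12)*(2 - 12) = (2 + 2)*85 - 1*(-12)*(-10) = 4*85 - 120 = 340 - 120 = 220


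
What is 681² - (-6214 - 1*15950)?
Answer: 485925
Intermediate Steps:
681² - (-6214 - 1*15950) = 463761 - (-6214 - 15950) = 463761 - 1*(-22164) = 463761 + 22164 = 485925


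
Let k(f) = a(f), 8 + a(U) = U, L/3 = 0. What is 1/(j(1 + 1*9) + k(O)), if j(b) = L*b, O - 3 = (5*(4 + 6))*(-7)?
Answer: -1/355 ≈ -0.0028169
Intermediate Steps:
L = 0 (L = 3*0 = 0)
O = -347 (O = 3 + (5*(4 + 6))*(-7) = 3 + (5*10)*(-7) = 3 + 50*(-7) = 3 - 350 = -347)
j(b) = 0 (j(b) = 0*b = 0)
a(U) = -8 + U
k(f) = -8 + f
1/(j(1 + 1*9) + k(O)) = 1/(0 + (-8 - 347)) = 1/(0 - 355) = 1/(-355) = -1/355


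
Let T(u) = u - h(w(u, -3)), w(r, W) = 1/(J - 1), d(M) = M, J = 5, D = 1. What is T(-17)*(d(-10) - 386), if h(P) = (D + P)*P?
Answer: 27423/4 ≈ 6855.8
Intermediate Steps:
w(r, W) = ¼ (w(r, W) = 1/(5 - 1) = 1/4 = ¼)
h(P) = P*(1 + P) (h(P) = (1 + P)*P = P*(1 + P))
T(u) = -5/16 + u (T(u) = u - (1 + ¼)/4 = u - 5/(4*4) = u - 1*5/16 = u - 5/16 = -5/16 + u)
T(-17)*(d(-10) - 386) = (-5/16 - 17)*(-10 - 386) = -277/16*(-396) = 27423/4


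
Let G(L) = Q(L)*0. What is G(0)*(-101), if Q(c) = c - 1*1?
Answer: 0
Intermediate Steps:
Q(c) = -1 + c (Q(c) = c - 1 = -1 + c)
G(L) = 0 (G(L) = (-1 + L)*0 = 0)
G(0)*(-101) = 0*(-101) = 0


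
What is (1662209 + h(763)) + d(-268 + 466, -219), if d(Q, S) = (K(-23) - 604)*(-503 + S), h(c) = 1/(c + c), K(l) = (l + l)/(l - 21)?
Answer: 35209343075/16786 ≈ 2.0975e+6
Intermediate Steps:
K(l) = 2*l/(-21 + l) (K(l) = (2*l)/(-21 + l) = 2*l/(-21 + l))
h(c) = 1/(2*c)
d(Q, S) = 6672295/22 - 13265*S/22 (d(Q, S) = (2*(-23)/(-21 - 23) - 604)*(-503 + S) = (2*(-23)/(-44) - 604)*(-503 + S) = (2*(-23)*(-1/44) - 604)*(-503 + S) = (23/22 - 604)*(-503 + S) = -13265*(-503 + S)/22 = 6672295/22 - 13265*S/22)
(1662209 + h(763)) + d(-268 + 466, -219) = (1662209 + (½)/763) + (6672295/22 - 13265/22*(-219)) = (1662209 + (½)*(1/763)) + (6672295/22 + 2905035/22) = (1662209 + 1/1526) + 4788665/11 = 2536530935/1526 + 4788665/11 = 35209343075/16786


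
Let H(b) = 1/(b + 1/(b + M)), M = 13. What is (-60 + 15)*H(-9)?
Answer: 36/7 ≈ 5.1429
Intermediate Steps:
H(b) = 1/(b + 1/(13 + b)) (H(b) = 1/(b + 1/(b + 13)) = 1/(b + 1/(13 + b)))
(-60 + 15)*H(-9) = (-60 + 15)*((13 - 9)/(1 + (-9)**2 + 13*(-9))) = -45*4/(1 + 81 - 117) = -45*4/(-35) = -(-9)*4/7 = -45*(-4/35) = 36/7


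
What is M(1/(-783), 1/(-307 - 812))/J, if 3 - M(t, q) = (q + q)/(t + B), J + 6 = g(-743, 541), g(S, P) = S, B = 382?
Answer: -334699017/83563057585 ≈ -0.0040053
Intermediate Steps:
J = -749 (J = -6 - 743 = -749)
M(t, q) = 3 - 2*q/(382 + t) (M(t, q) = 3 - (q + q)/(t + 382) = 3 - 2*q/(382 + t))
M(1/(-783), 1/(-307 - 812))/J = ((1146 - 2/(-307 - 812) + 3/(-783))/(382 + 1/(-783)))/(-749) = ((1146 - 2/(-1119) + 3*(-1/783))/(382 - 1/783))*(-1/749) = ((1146 - 2*(-1/1119) - 1/261)/(299105/783))*(-1/749) = (783*(1146 + 2/1119 - 1/261)/299105)*(-1/749) = ((783/299105)*(111566339/97353))*(-1/749) = (334699017/111566165)*(-1/749) = -334699017/83563057585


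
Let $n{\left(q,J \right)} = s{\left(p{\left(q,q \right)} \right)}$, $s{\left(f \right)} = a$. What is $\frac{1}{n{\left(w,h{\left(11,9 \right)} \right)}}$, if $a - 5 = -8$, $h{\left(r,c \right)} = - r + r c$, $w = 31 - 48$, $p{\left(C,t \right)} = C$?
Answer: $- \frac{1}{3} \approx -0.33333$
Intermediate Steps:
$w = -17$ ($w = 31 - 48 = -17$)
$h{\left(r,c \right)} = - r + c r$
$a = -3$ ($a = 5 - 8 = -3$)
$s{\left(f \right)} = -3$
$n{\left(q,J \right)} = -3$
$\frac{1}{n{\left(w,h{\left(11,9 \right)} \right)}} = \frac{1}{-3} = - \frac{1}{3}$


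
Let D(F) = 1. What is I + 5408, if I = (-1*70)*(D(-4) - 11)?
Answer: 6108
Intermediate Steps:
I = 700 (I = (-1*70)*(1 - 11) = -70*(-10) = 700)
I + 5408 = 700 + 5408 = 6108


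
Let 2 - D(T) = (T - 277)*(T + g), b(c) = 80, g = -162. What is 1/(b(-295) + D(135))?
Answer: -1/3752 ≈ -0.00026652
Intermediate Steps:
D(T) = 2 - (-277 + T)*(-162 + T) (D(T) = 2 - (T - 277)*(T - 162) = 2 - (-277 + T)*(-162 + T))
1/(b(-295) + D(135)) = 1/(80 + (-44872 - 1*135² + 439*135)) = 1/(80 + (-44872 - 1*18225 + 59265)) = 1/(80 + (-44872 - 18225 + 59265)) = 1/(80 - 3832) = 1/(-3752) = -1/3752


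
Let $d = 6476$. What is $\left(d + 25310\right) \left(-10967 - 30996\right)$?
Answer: $-1333835918$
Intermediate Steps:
$\left(d + 25310\right) \left(-10967 - 30996\right) = \left(6476 + 25310\right) \left(-10967 - 30996\right) = 31786 \left(-41963\right) = -1333835918$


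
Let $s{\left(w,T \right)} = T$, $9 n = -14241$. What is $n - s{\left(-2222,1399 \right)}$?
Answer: $- \frac{8944}{3} \approx -2981.3$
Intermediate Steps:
$n = - \frac{4747}{3}$ ($n = \frac{1}{9} \left(-14241\right) = - \frac{4747}{3} \approx -1582.3$)
$n - s{\left(-2222,1399 \right)} = - \frac{4747}{3} - 1399 = - \frac{8944}{3}$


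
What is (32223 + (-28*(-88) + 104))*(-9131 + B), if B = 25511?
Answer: 569876580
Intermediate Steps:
(32223 + (-28*(-88) + 104))*(-9131 + B) = (32223 + (-28*(-88) + 104))*(-9131 + 25511) = (32223 + (2464 + 104))*16380 = (32223 + 2568)*16380 = 34791*16380 = 569876580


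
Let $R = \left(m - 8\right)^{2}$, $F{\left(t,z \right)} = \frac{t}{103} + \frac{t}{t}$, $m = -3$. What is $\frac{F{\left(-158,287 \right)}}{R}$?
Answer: $- \frac{5}{1133} \approx -0.0044131$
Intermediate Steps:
$F{\left(t,z \right)} = 1 + \frac{t}{103}$ ($F{\left(t,z \right)} = t \frac{1}{103} + 1 = \frac{t}{103} + 1 = 1 + \frac{t}{103}$)
$R = 121$ ($R = \left(-3 - 8\right)^{2} = \left(-11\right)^{2} = 121$)
$\frac{F{\left(-158,287 \right)}}{R} = \frac{1 + \frac{1}{103} \left(-158\right)}{121} = \left(1 - \frac{158}{103}\right) \frac{1}{121} = \left(- \frac{55}{103}\right) \frac{1}{121} = - \frac{5}{1133}$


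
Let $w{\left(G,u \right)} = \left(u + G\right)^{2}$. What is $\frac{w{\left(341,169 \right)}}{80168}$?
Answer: $\frac{65025}{20042} \approx 3.2444$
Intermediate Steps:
$w{\left(G,u \right)} = \left(G + u\right)^{2}$
$\frac{w{\left(341,169 \right)}}{80168} = \frac{\left(341 + 169\right)^{2}}{80168} = 510^{2} \cdot \frac{1}{80168} = 260100 \cdot \frac{1}{80168} = \frac{65025}{20042}$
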